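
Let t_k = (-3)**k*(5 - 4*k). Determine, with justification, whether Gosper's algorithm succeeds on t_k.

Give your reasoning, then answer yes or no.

Yes. s_k = (-3)**k*(k - 2).

t_(k+1)/t_k = 3*(1 - 4*k)/(4*k - 5).
Take A(k)=-3, B(k)=1, C(k)=k - 5/4.
f must satisfy (-3)·f(k+1) − (1)·f(k) = k - 5/4.
deg f ≤ 1 (via 0,0,1).
Match coefficients ⇒ f(k) = -(k - 2)/4.
Then R = B(k−1)f/C = -(k - 2)/(4*k - 5), so s_k = R(k)·t_k = (-3)**k*(k - 2).
Check: Δs_k = (-3)**k*(5 - 4*k). ✓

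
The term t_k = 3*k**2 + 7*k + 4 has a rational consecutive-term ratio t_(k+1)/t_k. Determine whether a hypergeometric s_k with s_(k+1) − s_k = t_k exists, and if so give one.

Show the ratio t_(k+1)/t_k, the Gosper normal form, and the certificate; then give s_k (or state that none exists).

s_k = k*(k**2 + 2*k + 1)

r(k) = (3*k**2 + 13*k + 14)/(3*k**2 + 7*k + 4) after simplifying.
A = 1, B = 1, C = k**2 + 7*k/3 + 4/3.
Key eq: (1)·f(k+1) = (1)·f(k) + (k**2 + 7*k/3 + 4/3).
From deg A=0, deg B=0, deg C=2: d=3.
Solving with deg f ≤ 3: f(k) = k*(k + 1)**2/3.
Get s_k = R·t_k = k*(k**2 + 2*k + 1) with R(k) = B(k−1)f(k)/C(k) = k*(k + 1)/(3*k + 4).
Δs = 3*k**2 + 7*k + 4, as required.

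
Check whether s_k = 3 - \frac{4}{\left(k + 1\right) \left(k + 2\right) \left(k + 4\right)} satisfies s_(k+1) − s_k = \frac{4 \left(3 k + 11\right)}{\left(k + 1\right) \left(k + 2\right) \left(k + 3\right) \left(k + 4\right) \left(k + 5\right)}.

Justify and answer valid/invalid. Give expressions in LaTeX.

valid (s_(k+1) − s_k reduces to t_k)

s_(k+1) = 3 - 4/((k + 2)*(k + 3)*(k + 5))
s_(k+1) − s_k = 4*(3*k + 11)/(k**5 + 15*k**4 + 85*k**3 + 225*k**2 + 274*k + 120)
(s_(k+1) − s_k) − t_k = 0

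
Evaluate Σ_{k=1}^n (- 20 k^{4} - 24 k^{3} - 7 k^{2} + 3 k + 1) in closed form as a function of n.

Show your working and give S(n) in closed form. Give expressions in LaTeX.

Compute t_(k+1)/t_k: get (20*k**4 + 104*k**3 + 199*k**2 + 163*k + 47)/(20*k**4 + 24*k**3 + 7*k**2 - 3*k - 1).
So A=1 and B=1, with C=k**4 + 6*k**3/5 + 7*k**2/20 - 3*k/20 - 1/20.
f must satisfy (1)·f(k+1) − (1)·f(k) = k**4 + 6*k**3/5 + 7*k**2/20 - 3*k/20 - 1/20.
From deg A=0, deg B=0, deg C=4: d=5.
Solving with deg f ≤ 5: f(k) = k*(4*k**4 - 4*k**3 - 3*k**2 + k + 1)/20.
Then R = B(k−1)f/C = k*(4*k**4 - 4*k**3 - 3*k**2 + k + 1)/(20*k**4 + 24*k**3 + 7*k**2 - 3*k - 1), so s_k = R(k)·t_k = k*(-4*k**4 + 4*k**3 + 3*k**2 - k - 1).
Δs = -20*k**4 - 24*k**3 - 7*k**2 + 3*k + 1, as required.
s_(n+1) = -4*n**5 - 16*n**4 - 21*n**3 - 8*n**2 + 2*n + 1 and s_(1) = 1, so S(n) = n*(-4*n**4 - 16*n**3 - 21*n**2 - 8*n + 2).

S(n) = n \left(- 4 n^{4} - 16 n^{3} - 21 n^{2} - 8 n + 2\right)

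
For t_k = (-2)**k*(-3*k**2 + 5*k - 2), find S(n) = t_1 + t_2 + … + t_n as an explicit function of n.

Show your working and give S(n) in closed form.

Ratio r(k) = 2*k*(-3*k - 1)/(3*k**2 - 5*k + 2).
Factor: A=-2; B=1; C=k**2 - 5*k/3 + 2/3.
Need (-2)·f(k+1) − (1)·f(k) = k**2 - 5*k/3 + 2/3.
From deg A=0, deg B=0, deg C=2: d=2.
A polynomial solution: f(k) = -(k - 2)*(k - 1)/3.
Get s_k = R·t_k = (-2)**k*(k**2 - 3*k + 2) with R(k) = B(k−1)f(k)/C(k) = -(k - 2)/(3*k - 2).
s_(k+1) − s_k = (-2)**k*(-3*k**2 + 5*k - 2) = t_k.
s_(n+1) = 2*(-2)**n*n*(1 - n) and s_(1) = 0, so S(n) = 2*(-2)**n*n*(1 - n).

S(n) = 2*(-2)**n*n*(1 - n)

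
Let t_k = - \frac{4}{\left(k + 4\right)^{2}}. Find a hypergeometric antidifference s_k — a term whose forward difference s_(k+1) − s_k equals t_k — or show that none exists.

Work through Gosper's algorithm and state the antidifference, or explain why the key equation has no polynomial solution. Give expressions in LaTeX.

The ratio is (k + 4)**2/(k + 5)**2.
Normal form (A,B,C) = (k**2 + 8*k + 16, k**2 + 10*k + 25, 1).
Solve (k**2 + 8*k + 16)·f(k+1) − (k**2 + 8*k + 16)·f(k) = 1.
From deg A=2, deg B=2, deg C=0: d=0.
Generic f = c0 gives residual -1; -1 = 0 cannot hold, so t_k is not Gosper-summable.

none (Gosper's algorithm certifies no s_k)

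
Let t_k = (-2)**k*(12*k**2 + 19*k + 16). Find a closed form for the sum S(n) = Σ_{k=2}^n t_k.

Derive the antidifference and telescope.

S(n) = 8*(-2)**n*n**2 + 18*(-2)**n*n + 14*(-2)**n + 80

The ratio is 2*(-12*k**2 - 43*k - 47)/(12*k**2 + 19*k + 16).
Gosper form: A/B · C(k+1)/C(k) with A=-2, B=1, C=k**2 + 19*k/12 + 4/3.
Need (-2)·f(k+1) − (1)·f(k) = k**2 + 19*k/12 + 4/3.
From deg A=0, deg B=0, deg C=2: d=2.
Solve for f: f(k) = -(4*k**2 + k + 2)/12 (degree 2 ≤ 2).
Get s_k = R·t_k = (-2)**k*(-4*k**2 - k - 2) with R(k) = B(k−1)f(k)/C(k) = -(4*k**2 + k + 2)/(12*k**2 + 19*k + 16).
Δs = (-2)**k*(12*k**2 + 19*k + 16), as required.
Telescope: S(n) = s_(n+1) − s_(2) = 2*(-2)**n*(4*n**2 + 9*n + 7) − (-80) = 8*(-2)**n*n**2 + 18*(-2)**n*n + 14*(-2)**n + 80.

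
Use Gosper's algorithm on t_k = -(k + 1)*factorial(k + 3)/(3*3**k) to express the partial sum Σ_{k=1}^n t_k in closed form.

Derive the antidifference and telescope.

S(n) = 8 - factorial(n + 4)/(3*3**n)

r(k) = (k + 2)*(k + 4)/(3*(k + 1)) after simplifying.
So A=k/3 + 4/3 and B=1, with C=k + 1.
f must satisfy (k/3 + 4/3)·f(k+1) − (1)·f(k) = k + 1.
d = 0 from the (1,0,1) case.
Solving with deg f ≤ 0: f(k) = 3.
So s_k = (B(k−1)f/C)·t_k = (3/(k + 1))·t_k = -factorial(k + 3)/3**k.
s_(k+1) − s_k = -(k + 1)*factorial(k + 3)/(3*3**k) = t_k.
Evaluate: s_(n+1) = -3**(-n - 1)*factorial(n + 4); subtract s_(1) = -8 ⇒ S(n) = 8 - factorial(n + 4)/(3*3**n).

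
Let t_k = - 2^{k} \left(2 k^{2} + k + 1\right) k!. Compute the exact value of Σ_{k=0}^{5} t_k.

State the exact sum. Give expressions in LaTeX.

Step 1: r(k) = 2*(k + 1)*(k + 2*(k + 1)**2 + 2)/(2*k**2 + k + 1).
A = 2*k + 2, B = 1, C = k**2 + k/2 + 1/2.
f must satisfy (2*k + 2)·f(k+1) − (1)·f(k) = k**2 + k/2 + 1/2.
Degrees (1,0,2) ⇒ d ≤ 1.
A polynomial solution: f(k) = (k - 1)/2.
Then R = B(k−1)f/C = (k - 1)/(2*k**2 + k + 1), so s_k = R(k)·t_k = -2**k*(k - 1)*factorial(k).
Δs = -2**k*(2*k**2 + k + 1)*factorial(k), as required.
Σ_(k=0)^(5) t_k = s_(6) − s_(0) = -230400 − (1) = -230401.

Σ = -230401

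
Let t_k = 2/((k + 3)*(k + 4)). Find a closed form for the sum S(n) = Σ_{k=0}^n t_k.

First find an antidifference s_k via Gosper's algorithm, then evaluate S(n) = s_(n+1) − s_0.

S(n) = 2*(n + 1)/(3*(n + 4))

t_(k+1)/t_k = (k + 3)/(k + 5).
So A=k + 3 and B=k + 5, with C=1.
f must satisfy (k + 3)·f(k+1) − (k + 4)·f(k) = 1.
d = 1 from the (1,1,0) case.
Solve for f: f(k) = k/3 (degree 1 ≤ 1).
Get s_k = R·t_k = 2*k/(3*(k + 3)) with R(k) = B(k−1)f(k)/C(k) = k*(k + 4)/3.
s_(k+1) − s_k = 2/(k**2 + 7*k + 12) = t_k.
s_(n+1) = 2*(n + 1)/(3*(n + 4)) and s_(0) = 0, so S(n) = 2*(n + 1)/(3*(n + 4)).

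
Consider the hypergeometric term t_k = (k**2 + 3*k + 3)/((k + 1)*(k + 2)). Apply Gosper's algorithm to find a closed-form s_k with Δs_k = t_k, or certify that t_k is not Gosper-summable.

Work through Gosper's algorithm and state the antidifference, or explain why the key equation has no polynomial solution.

Ratio r(k) = (k + 1)*(3*k + (k + 1)**2 + 6)/((k + 3)*(k**2 + 3*k + 3)).
A = k + 1, B = k + 3, C = k**2 + 3*k + 3.
Need (k + 1)·f(k+1) − (k + 2)·f(k) = k**2 + 3*k + 3.
Bound: deg f ≤ 2.
Coefficient equations give f(k) = k*(k + 2).
Get s_k = R·t_k = k*(k + 2)/(k + 1) with R(k) = B(k−1)f(k)/C(k) = k*(k + 2)**2/(k**2 + 3*k + 3).
Check: Δs_k = (k**2 + 3*k + 3)/(k**2 + 3*k + 2). ✓

s_k = k*(k + 2)/(k + 1)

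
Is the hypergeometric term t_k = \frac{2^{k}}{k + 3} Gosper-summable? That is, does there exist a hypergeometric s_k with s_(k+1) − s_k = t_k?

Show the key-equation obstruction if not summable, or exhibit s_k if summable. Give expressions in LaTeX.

Compute t_(k+1)/t_k: get 2*(k + 3)/(k + 4).
So A=2*k + 6 and B=k + 4, with C=1.
Solve (2*k + 6)·f(k+1) − (k + 3)·f(k) = 1.
d = -1 from the (1,1,0) case.
Bound -1 < 0, so the key equation has no polynomial solution.

No — t_k has no hypergeometric antidifference.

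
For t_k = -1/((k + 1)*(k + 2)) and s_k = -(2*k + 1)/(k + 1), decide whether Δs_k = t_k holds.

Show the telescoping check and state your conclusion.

Valid — Δs_k = t_k.

s_(k+1) = (-2*k - 3)/(k + 2)
s_(k+1) − s_k = -1/(k**2 + 3*k + 2)
(s_(k+1) − s_k) − t_k = 0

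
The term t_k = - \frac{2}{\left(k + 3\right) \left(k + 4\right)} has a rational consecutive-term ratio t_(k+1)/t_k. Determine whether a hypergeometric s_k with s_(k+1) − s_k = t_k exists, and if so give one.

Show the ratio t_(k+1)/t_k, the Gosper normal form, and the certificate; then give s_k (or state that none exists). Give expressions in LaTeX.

Ratio r(k) = (k + 3)/(k + 5).
So A=k + 3 and B=k + 5, with C=1.
Key eq: (k + 3)·f(k+1) = (k + 4)·f(k) + (1).
deg f ≤ 1 (via 1,1,0).
Solving with deg f ≤ 1: f(k) = k/3.
Certificate R = B(k−1)f/C = k*(k + 4)/3 gives s_k = -2*k/(3*k + 9).
s_(k+1) − s_k = -2/(k**2 + 7*k + 12) = t_k.

s_k = - \frac{2 k}{3 k + 9}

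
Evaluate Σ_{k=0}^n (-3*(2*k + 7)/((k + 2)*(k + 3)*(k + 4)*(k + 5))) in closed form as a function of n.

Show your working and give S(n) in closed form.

r(k) = (k + 2)*(2*k + 9)/((k + 6)*(2*k + 7)) after simplifying.
Factor: A=k + 2; B=k + 6; C=k + 7/2.
Need (k + 2)·f(k+1) − (k + 5)·f(k) = k + 7/2.
From deg A=1, deg B=1, deg C=1: d=3.
Solving with deg f ≤ 3: f(k) = k*(k + 3)*(k + 6)/16.
Get s_k = R·t_k = 3*k*(-k - 6)/(8*(k**2 + 6*k + 8)) with R(k) = B(k−1)f(k)/C(k) = k*(k + 3)*(k + 5)*(k + 6)/(8*(2*k + 7)).
Check: Δs_k = 3*(-2*k - 7)/(k**4 + 14*k**3 + 71*k**2 + 154*k + 120). ✓
Evaluate: s_(n+1) = 3*(-n**2 - 8*n - 7)/(8*(n**2 + 8*n + 15)); subtract s_(0) = 0 ⇒ S(n) = 3*(-n**2 - 8*n - 7)/(8*(n**2 + 8*n + 15)).

S(n) = 3*(-n**2 - 8*n - 7)/(8*(n**2 + 8*n + 15))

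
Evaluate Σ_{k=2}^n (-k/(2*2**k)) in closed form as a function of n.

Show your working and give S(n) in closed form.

The ratio is (k + 1)/(2*k).
A = 1/2, B = 1, C = k.
Solve (1/2)·f(k+1) − (1)·f(k) = k.
Degrees (0,0,1) ⇒ d ≤ 1.
Solve for f: f(k) = -2*(k + 1) (degree 1 ≤ 1).
Then R = B(k−1)f/C = -2*(k + 1)/k, so s_k = R(k)·t_k = (k + 1)/2**k.
Check: Δs_k = -k/(2*2**k). ✓
Telescope: S(n) = s_(n+1) − s_(2) = 2**(-n - 1)*(n + 2) − (3/4) = 2**(-n - 2)*(-3*2**n + 2*n + 4).

S(n) = 2**(-n - 2)*(-3*2**n + 2*n + 4)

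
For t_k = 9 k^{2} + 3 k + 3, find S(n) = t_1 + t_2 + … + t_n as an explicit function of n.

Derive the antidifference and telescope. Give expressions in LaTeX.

r(k) = (k + 3*(k + 1)**2 + 2)/(3*k**2 + k + 1) after simplifying.
A = 1, B = 1, C = k**2 + k/3 + 1/3.
f must satisfy (1)·f(k+1) − (1)·f(k) = k**2 + k/3 + 1/3.
Degrees (0,0,2) ⇒ d ≤ 3.
Solving with deg f ≤ 3: f(k) = k*(k**2 - k + 1)/3.
Then R = B(k−1)f/C = k*(k**2 - k + 1)/(3*k**2 + k + 1), so s_k = R(k)·t_k = 3*k*(k**2 - k + 1).
Check: Δs_k = 9*k**2 + 3*k + 3. ✓
s_(n+1) = 3*n**3 + 6*n**2 + 6*n + 3 and s_(1) = 3, so S(n) = 3*n*(n**2 + 2*n + 2).

S(n) = 3 n \left(n^{2} + 2 n + 2\right)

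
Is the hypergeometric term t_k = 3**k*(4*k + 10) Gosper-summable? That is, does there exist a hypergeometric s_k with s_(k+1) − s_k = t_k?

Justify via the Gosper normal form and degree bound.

Yes. s_k = 2*3**k*(k + 1).

r(k) = 3*(2*k + 7)/(2*k + 5) after simplifying.
A = 3, B = 1, C = k + 5/2.
Set up (3)·f(k+1) − (1)·f(k) − (k + 5/2) = 0.
From deg A=0, deg B=0, deg C=1: d=1.
Coefficient equations give f(k) = (k + 1)/2.
Get s_k = R·t_k = 2*3**k*(k + 1) with R(k) = B(k−1)f(k)/C(k) = (k + 1)/(2*k + 5).
s_(k+1) − s_k = 3**k*(4*k + 10) = t_k.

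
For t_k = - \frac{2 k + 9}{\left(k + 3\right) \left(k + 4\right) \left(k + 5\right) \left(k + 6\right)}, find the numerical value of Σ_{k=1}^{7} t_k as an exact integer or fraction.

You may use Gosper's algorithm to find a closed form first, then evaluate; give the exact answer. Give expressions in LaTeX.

The ratio is (k + 3)*(2*k + 11)/((k + 7)*(2*k + 9)).
A = k + 3, B = k + 7, C = k + 9/2.
f must satisfy (k + 3)·f(k+1) − (k + 6)·f(k) = k + 9/2.
Bound: deg f ≤ 3.
Match coefficients ⇒ f(k) = k*(k + 4)*(k + 8)/30.
Certificate R = B(k−1)f/C = k*(k + 4)*(k + 6)*(k + 8)/(15*(2*k + 9)) gives s_k = k*(-k - 8)/(15*(k**2 + 8*k + 15)).
Check: Δs_k = (-2*k - 9)/(k**4 + 18*k**3 + 119*k**2 + 342*k + 360). ✓
Sum = s_(8) − s_(1); s_(8) = -128/2145, s_(1) = -1/40 ⇒ -119/3432.

Σ = -119/3432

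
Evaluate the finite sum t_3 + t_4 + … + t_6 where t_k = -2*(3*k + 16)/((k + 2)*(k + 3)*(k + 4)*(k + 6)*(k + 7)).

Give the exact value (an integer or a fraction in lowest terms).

Σ = -2/351

r(k) = (k + 2)*(k + 6)*(3*k + 19)/((k + 5)*(k + 8)*(3*k + 16)) after simplifying.
Factor: A=k + 2; B=k + 8; C=k**2 + 31*k/3 + 80/3.
Need (k + 2)·f(k+1) − (k + 7)·f(k) = k**2 + 31*k/3 + 80/3.
From deg A=1, deg B=1, deg C=2: d=5.
Solving with deg f ≤ 5: f(k) = k*(k + 4)*(k + 5)*(k**2 + 11*k + 36)/108.
Get s_k = R·t_k = k*(-k**2 - 11*k - 36)/(18*(k**3 + 11*k**2 + 36*k + 36)) with R(k) = B(k−1)f(k)/C(k) = k*(k + 4)*(k + 7)*(k**2 + 11*k + 36)/(36*(3*k + 16)).
s_(k+1) − s_k = 2*(-3*k - 16)/(k**5 + 22*k**4 + 185*k**3 + 740*k**2 + 1404*k + 1008) = t_k.
Σ_(k=3)^(6) t_k = s_(7) − s_(3) = -7/130 − (-13/270) = -2/351.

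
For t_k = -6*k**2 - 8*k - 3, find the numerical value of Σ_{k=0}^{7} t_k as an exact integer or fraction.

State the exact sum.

r(k) = (6*k**2 + 20*k + 17)/(6*k**2 + 8*k + 3) after simplifying.
A = 1, B = 1, C = k**2 + 4*k/3 + 1/2.
f must satisfy (1)·f(k+1) − (1)·f(k) = k**2 + 4*k/3 + 1/2.
From deg A=0, deg B=0, deg C=2: d=3.
A polynomial solution: f(k) = k**2*(2*k + 1)/6.
R(k) = B(k−1)·f(k)/C(k) = k**2*(2*k + 1)/(6*k**2 + 8*k + 3); s_k = R·t_k = k**2*(-2*k - 1).
Verify: -6*k**2 - 8*k - 3 matches t_k.
Σ_(k=0)^(7) t_k = s_(8) − s_(0) = -1088 − (0) = -1088.

Σ = -1088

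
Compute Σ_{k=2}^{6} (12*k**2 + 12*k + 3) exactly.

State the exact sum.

Step 1: r(k) = (4*k**2 + 12*k + 9)/(4*k**2 + 4*k + 1).
A = 1, B = 1, C = k**2 + k + 1/4.
Key eq: (1)·f(k+1) = (1)·f(k) + (k**2 + k + 1/4).
deg f ≤ 3 (via 0,0,2).
Solving with deg f ≤ 3: f(k) = k*(2*k - 1)*(2*k + 1)/12.
Certificate R = B(k−1)f/C = k*(2*k - 1)/(3*(2*k + 1)) gives s_k = 4*k**3 - k.
s_(k+1) − s_k = 12*k**2 + 12*k + 3 = t_k.
Telescoping: Σ = s_(7) − s_(2) = 1365 − (30) = 1335.

Σ = 1335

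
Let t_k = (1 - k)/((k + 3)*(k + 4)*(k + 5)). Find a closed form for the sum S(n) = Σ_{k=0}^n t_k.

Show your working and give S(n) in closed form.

S(n) = (-n**2 + 3*n + 4)/(12*(n**2 + 9*n + 20))

The ratio is k*(k + 3)/((k - 1)*(k + 6)).
Take A(k)=k + 3, B(k)=k + 6, C(k)=k - 1.
f must satisfy (k + 3)·f(k+1) − (k + 5)·f(k) = k - 1.
Degrees (1,1,1) ⇒ d ≤ 2.
Match coefficients ⇒ f(k) = k*(k - 5)/12.
Get s_k = R·t_k = k*(5 - k)/(12*(k + 3)*(k + 4)) with R(k) = B(k−1)f(k)/C(k) = k*(k - 5)*(k + 5)/(12*(k - 1)).
s_(k+1) − s_k = (1 - k)/(k**3 + 12*k**2 + 47*k + 60) = t_k.
s_(n+1) = (-n**2 + 3*n + 4)/(12*(n**2 + 9*n + 20)) and s_(0) = 0, so S(n) = (-n**2 + 3*n + 4)/(12*(n**2 + 9*n + 20)).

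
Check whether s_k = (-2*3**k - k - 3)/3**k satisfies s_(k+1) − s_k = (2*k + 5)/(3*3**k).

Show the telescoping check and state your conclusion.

valid (s_(k+1) − s_k reduces to t_k)

s_(k+1) = (-6*3**k - k - 4)/(3*3**k)
s_(k+1) − s_k = (2*k + 5)/(3*3**k)
(s_(k+1) − s_k) − t_k = 0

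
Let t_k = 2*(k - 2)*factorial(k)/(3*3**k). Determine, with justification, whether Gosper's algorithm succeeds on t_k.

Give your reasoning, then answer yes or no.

r(k) = (k**2 - 1)/(3*(k - 2)) after simplifying.
A = k/3 + 1/3, B = 1, C = k - 2.
Need (k/3 + 1/3)·f(k+1) − (1)·f(k) = k - 2.
From deg A=1, deg B=0, deg C=1: d=0.
Solving with deg f ≤ 0: f(k) = 3.
R(k) = B(k−1)·f(k)/C(k) = 3/(k - 2); s_k = R·t_k = 2*factorial(k)/3**k.
Δs = 2*(k - 2)*factorial(k)/(3*3**k), as required.

Yes. s_k = 2*factorial(k)/3**k.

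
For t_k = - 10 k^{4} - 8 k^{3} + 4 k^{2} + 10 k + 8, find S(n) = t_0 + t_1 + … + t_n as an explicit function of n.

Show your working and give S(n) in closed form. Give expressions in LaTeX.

S(n) = - 2 n^{5} - 7 n^{4} - 6 n^{3} + 5 n^{2} + 14 n + 8

The ratio is (5*k**4 + 24*k**3 + 40*k**2 + 23*k - 2)/(5*k**4 + 4*k**3 - 2*k**2 - 5*k - 4).
Factor: A=1; B=1; C=k**4 + 4*k**3/5 - 2*k**2/5 - k - 4/5.
Need (1)·f(k+1) − (1)·f(k) = k**4 + 4*k**3/5 - 2*k**2/5 - k - 4/5.
From deg A=0, deg B=0, deg C=4: d=5.
Solve for f: f(k) = k*(k + 1)*(2*k**3 - 5*k**2 + 3*k - 4)/10 (degree 5 ≤ 5).
R(k) = B(k−1)·f(k)/C(k) = k*(2*k**3 - 5*k**2 + 3*k - 4)/(2*(5*k**3 - k**2 - k - 4)); s_k = R·t_k = k*(-2*k**4 + 3*k**3 + 2*k**2 + k + 4).
Check: Δs_k = -10*k**4 - 8*k**3 + 4*k**2 + 10*k + 8. ✓
Telescope: S(n) = s_(n+1) − s_(0) = -2*n**5 - 7*n**4 - 6*n**3 + 5*n**2 + 14*n + 8 − (0) = -2*n**5 - 7*n**4 - 6*n**3 + 5*n**2 + 14*n + 8.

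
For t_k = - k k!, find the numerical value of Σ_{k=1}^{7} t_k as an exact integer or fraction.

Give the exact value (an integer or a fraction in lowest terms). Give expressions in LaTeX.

Σ = -40319

Step 1: r(k) = (k + 1)**2/k.
Take A(k)=k + 1, B(k)=1, C(k)=k.
f must satisfy (k + 1)·f(k+1) − (1)·f(k) = k.
From deg A=1, deg B=0, deg C=1: d=0.
Solve for f: f(k) = 1 (degree 0 ≤ 0).
Then R = B(k−1)f/C = 1/k, so s_k = R(k)·t_k = -factorial(k).
s_(k+1) − s_k = -k*factorial(k) = t_k.
Evaluate s at k=8 and k=1: -40320 and -1; difference -40319.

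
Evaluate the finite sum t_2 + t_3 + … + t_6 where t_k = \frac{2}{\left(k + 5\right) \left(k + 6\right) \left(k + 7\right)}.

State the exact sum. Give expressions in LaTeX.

Σ = 25/2184

t_(k+1)/t_k = (k + 5)/(k + 8).
Gosper form: A/B · C(k+1)/C(k) with A=k + 5, B=k + 8, C=1.
f must satisfy (k + 5)·f(k+1) − (k + 7)·f(k) = 1.
d = 2 from the (1,1,0) case.
Solving with deg f ≤ 2: f(k) = k*(k + 11)/60.
R(k) = B(k−1)·f(k)/C(k) = k*(k + 7)*(k + 11)/60; s_k = R·t_k = k*(k + 11)/(30*(k + 5)*(k + 6)).
Δs = 2/(k**3 + 18*k**2 + 107*k + 210), as required.
Sum = s_(7) − s_(2); s_(7) = 7/260, s_(2) = 13/840 ⇒ 25/2184.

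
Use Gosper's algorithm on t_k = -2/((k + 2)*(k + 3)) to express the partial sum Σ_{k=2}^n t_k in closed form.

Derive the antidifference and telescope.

Step 1: r(k) = (k + 2)/(k + 4).
Gosper form: A/B · C(k+1)/C(k) with A=k + 2, B=k + 4, C=1.
Set up (k + 2)·f(k+1) − (k + 3)·f(k) − (1) = 0.
d = 1 from the (1,1,0) case.
Match coefficients ⇒ f(k) = k/2.
R(k) = B(k−1)·f(k)/C(k) = k*(k + 3)/2; s_k = R·t_k = -k/(k + 2).
Check: Δs_k = -2/(k**2 + 5*k + 6). ✓
s_(n+1) = (-n - 1)/(n + 3) and s_(2) = -1/2, so S(n) = (1 - n)/(2*(n + 3)).

S(n) = (1 - n)/(2*(n + 3))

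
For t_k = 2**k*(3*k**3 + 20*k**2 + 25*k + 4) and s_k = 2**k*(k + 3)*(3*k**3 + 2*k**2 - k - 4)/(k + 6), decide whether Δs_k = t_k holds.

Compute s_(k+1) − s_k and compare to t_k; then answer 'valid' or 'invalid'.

s_(k+1) = 2**(k + 1)*k*(3*k**3 + 23*k**2 + 56*k + 48)/(k + 7)
s_(k+1) − s_k = 2**k*(3*k**5 + 50*k**4 + 306*k**3 + 740*k**2 + 637*k + 84)/(k**2 + 13*k + 42)
(s_(k+1) − s_k) − t_k = 2**k*(-9*k**4 - 105*k**3 - 429*k**2 - 465*k - 84)/(k**2 + 13*k + 42)

Invalid: residual 2**k*(-9*k**4 - 105*k**3 - 429*k**2 - 465*k - 84)/(k**2 + 13*k + 42) ≠ 0.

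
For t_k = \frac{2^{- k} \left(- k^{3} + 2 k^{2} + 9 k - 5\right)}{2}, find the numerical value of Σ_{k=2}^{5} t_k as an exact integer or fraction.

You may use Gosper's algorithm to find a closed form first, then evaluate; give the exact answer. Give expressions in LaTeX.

Step 1: r(k) = (k**3 + k**2 - 10*k - 5)/(2*(k**3 - 2*k**2 - 9*k + 5)).
Factor: A=1/2; B=1; C=k**3 - 2*k**2 - 9*k + 5.
Need (1/2)·f(k+1) − (1)·f(k) = k**3 - 2*k**2 - 9*k + 5.
deg f ≤ 3 (via 0,0,3).
Solving with deg f ≤ 3: f(k) = -2*(k**3 + k**2 - 4*k + 3).
Then R = B(k−1)f/C = -2*(k**3 + k**2 - 4*k + 3)/(k**3 - 2*k**2 - 9*k + 5), so s_k = R(k)·t_k = (k**3 + k**2 - 4*k + 3)/2**k.
Δs = (-k**3 + 2*k**2 + 9*k - 5)/(2*2**k), as required.
Σ_(k=2)^(5) t_k = s_(6) − s_(2) = 231/64 − (7/4) = 119/64.

Σ = 119/64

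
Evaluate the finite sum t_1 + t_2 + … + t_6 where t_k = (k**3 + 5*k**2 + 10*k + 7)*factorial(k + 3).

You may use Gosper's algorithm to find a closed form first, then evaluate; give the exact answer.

Σ = 181439952

The ratio is (k**4 + 12*k**3 + 55*k**2 + 115*k + 92)/(k**3 + 5*k**2 + 10*k + 7).
A = k + 4, B = 1, C = k**3 + 5*k**2 + 10*k + 7.
Need (k + 4)·f(k+1) − (1)·f(k) = k**3 + 5*k**2 + 10*k + 7.
Bound: deg f ≤ 2.
Coefficient equations give f(k) = k**2 + 1.
Then R = B(k−1)f/C = (k**2 + 1)/(k**3 + 5*k**2 + 10*k + 7), so s_k = R(k)·t_k = (k**2 + 1)*factorial(k + 3).
Verify: (k**3 + 5*k**2 + 10*k + 7)*factorial(k + 3) matches t_k.
Telescoping: Σ = s_(7) − s_(1) = 181440000 − (48) = 181439952.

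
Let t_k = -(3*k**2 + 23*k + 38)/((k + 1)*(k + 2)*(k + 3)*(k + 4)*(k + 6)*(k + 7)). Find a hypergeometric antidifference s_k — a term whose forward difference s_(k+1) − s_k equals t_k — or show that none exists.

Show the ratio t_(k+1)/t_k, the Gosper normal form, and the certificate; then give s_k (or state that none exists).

s_k = k*(-k**2 - 10*k - 27)/(18*(k**3 + 10*k**2 + 27*k + 18))

t_(k+1)/t_k = (k + 1)*(k + 6)*(23*k + 3*(k + 1)**2 + 61)/((k + 5)*(k + 8)*(3*k**2 + 23*k + 38)).
So A=k + 1 and B=k + 8, with C=k**3 + 38*k**2/3 + 51*k + 190/3.
Set up (k + 1)·f(k+1) − (k + 7)·f(k) − (k**3 + 38*k**2/3 + 51*k + 190/3) = 0.
d = 6 from the (1,1,3) case.
Solving with deg f ≤ 6: f(k) = k*(k + 2)*(k + 4)*(k + 5)*(k**2 + 10*k + 27)/54.
Then R = B(k−1)f/C = k*(k + 2)*(k + 4)*(k + 7)*(k**2 + 10*k + 27)/(18*(3*k**2 + 23*k + 38)), so s_k = R(k)·t_k = k*(-k**2 - 10*k - 27)/(18*(k**3 + 10*k**2 + 27*k + 18)).
Check: Δs_k = (-3*k**2 - 23*k - 38)/(k**6 + 23*k**5 + 207*k**4 + 925*k**3 + 2144*k**2 + 2412*k + 1008). ✓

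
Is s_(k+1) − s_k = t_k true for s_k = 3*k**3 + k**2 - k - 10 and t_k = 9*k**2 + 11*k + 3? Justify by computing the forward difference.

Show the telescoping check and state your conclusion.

Valid: the claim telescopes to t_k.

s_(k+1) = -k + 3*(k + 1)**3 + (k + 1)**2 - 11
s_(k+1) − s_k = 9*k**2 + 11*k + 3
(s_(k+1) − s_k) − t_k = 0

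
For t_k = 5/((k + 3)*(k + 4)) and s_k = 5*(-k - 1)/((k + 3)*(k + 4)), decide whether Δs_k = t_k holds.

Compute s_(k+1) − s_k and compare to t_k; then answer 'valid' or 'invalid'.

Invalid: residual -30/(k**3 + 12*k**2 + 47*k + 60) ≠ 0.

s_(k+1) = 5*(-k - 2)/((k + 4)*(k + 5))
s_(k+1) − s_k = 5*(k - 1)/(k**3 + 12*k**2 + 47*k + 60)
(s_(k+1) − s_k) − t_k = -30/(k**3 + 12*k**2 + 47*k + 60)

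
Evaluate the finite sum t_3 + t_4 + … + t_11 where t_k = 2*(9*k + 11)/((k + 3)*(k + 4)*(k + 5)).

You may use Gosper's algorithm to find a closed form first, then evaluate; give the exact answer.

Compute t_(k+1)/t_k: get (k + 3)*(9*k + 20)/((k + 6)*(9*k + 11)).
Gosper form: A/B · C(k+1)/C(k) with A=k + 3, B=k + 6, C=k + 11/9.
Solve (k + 3)·f(k+1) − (k + 5)·f(k) = k + 11/9.
Degrees (1,1,1) ⇒ d ≤ 2.
A polynomial solution: f(k) = k*(19*k + 25)/108.
Get s_k = R·t_k = k*(19*k + 25)/(6*(k + 3)*(k + 4)) with R(k) = B(k−1)f(k)/C(k) = k*(k + 5)*(19*k + 25)/(12*(9*k + 11)).
Verify: 2*(9*k + 11)/(k**3 + 12*k**2 + 47*k + 60) matches t_k.
Sum = s_(12) − s_(3); s_(12) = 253/120, s_(3) = 41/42 ⇒ 317/280.

Σ = 317/280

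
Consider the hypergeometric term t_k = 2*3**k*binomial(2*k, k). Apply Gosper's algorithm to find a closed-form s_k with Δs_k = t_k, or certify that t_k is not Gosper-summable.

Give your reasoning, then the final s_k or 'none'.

Step 1: r(k) = 6*(2*k + 1)/(k + 1).
Take A(k)=12*k + 6, B(k)=k + 1, C(k)=1.
f must satisfy (12*k + 6)·f(k+1) − (k)·f(k) = 1.
Degrees (1,1,0) ⇒ d ≤ -1.
deg f ≤ -1 is impossible — no certificate.

none — t_k is not Gosper-summable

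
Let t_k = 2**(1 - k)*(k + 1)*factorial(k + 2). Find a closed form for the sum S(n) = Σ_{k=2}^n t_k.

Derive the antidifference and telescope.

S(n) = -24 + 2*factorial(n + 3)/2**n

r(k) = (k + 2)*(k + 3)/(2*(k + 1)) after simplifying.
Gosper form: A/B · C(k+1)/C(k) with A=k/2 + 3/2, B=1, C=k + 1.
Set up (k/2 + 3/2)·f(k+1) − (1)·f(k) − (k + 1) = 0.
d = 0 from the (1,0,1) case.
Solving with deg f ≤ 0: f(k) = 2.
So s_k = (B(k−1)f/C)·t_k = (2/(k + 1))·t_k = 2**(2 - k)*factorial(k + 2).
Verify: 2**(1 - k)*(k + 1)*factorial(k + 2) matches t_k.
Evaluate: s_(n+1) = 2**(1 - n)*factorial(n + 3); subtract s_(2) = 24 ⇒ S(n) = -24 + 2*factorial(n + 3)/2**n.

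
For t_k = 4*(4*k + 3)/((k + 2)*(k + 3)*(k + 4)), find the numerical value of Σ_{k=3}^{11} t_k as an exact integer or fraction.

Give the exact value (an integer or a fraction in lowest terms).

Σ = 46/35

Step 1: r(k) = (k + 2)*(4*k + 7)/((k + 5)*(4*k + 3)).
A = k + 2, B = k + 5, C = k + 3/4.
Set up (k + 2)·f(k+1) − (k + 4)·f(k) − (k + 3/4) = 0.
Degrees (1,1,1) ⇒ d ≤ 2.
A polynomial solution: f(k) = k*(11*k + 7)/48.
Certificate R = B(k−1)f/C = k*(k + 4)*(11*k + 7)/(12*(4*k + 3)) gives s_k = k*(11*k + 7)/(3*(k + 2)*(k + 3)).
s_(k+1) − s_k = 4*(4*k + 3)/(k**3 + 9*k**2 + 26*k + 24) = t_k.
Evaluate s at k=12 and k=3: 278/105 and 4/3; difference 46/35.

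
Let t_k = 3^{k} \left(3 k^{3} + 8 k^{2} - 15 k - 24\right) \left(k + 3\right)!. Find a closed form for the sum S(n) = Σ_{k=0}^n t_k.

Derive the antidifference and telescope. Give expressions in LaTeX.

S(n) = 3^{n + 1} \left(n - 2\right) \left(n + 1\right) \left(n + 4\right)!

r(k) = 3*(3*k**4 + 29*k**3 + 78*k**2 + 12*k - 112)/(3*k**3 + 8*k**2 - 15*k - 24) after simplifying.
Factor: A=3*k + 12; B=1; C=k**3 + 8*k**2/3 - 5*k - 8.
f must satisfy (3*k + 12)·f(k+1) − (1)·f(k) = k**3 + 8*k**2/3 - 5*k - 8.
From deg A=1, deg B=0, deg C=3: d=2.
Match coefficients ⇒ f(k) = k*(k - 3)/3.
Get s_k = R·t_k = 3**k*k*(k - 3)*factorial(k + 3) with R(k) = B(k−1)f(k)/C(k) = k*(k - 3)/(3*k**3 + 8*k**2 - 15*k - 24).
Check: Δs_k = 3**k*(3*k**3 + 8*k**2 - 15*k - 24)*factorial(k + 3). ✓
s_(n+1) = 3**(n + 1)*(n - 2)*(n + 1)*factorial(n + 4) and s_(0) = 0, so S(n) = 3**(n + 1)*(n - 2)*(n + 1)*factorial(n + 4).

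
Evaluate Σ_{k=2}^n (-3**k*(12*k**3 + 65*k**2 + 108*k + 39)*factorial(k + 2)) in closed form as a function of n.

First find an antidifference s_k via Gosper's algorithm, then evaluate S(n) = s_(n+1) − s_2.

The ratio is 3*(12*k**4 + 137*k**3 + 577*k**2 + 1046*k + 672)/(12*k**3 + 65*k**2 + 108*k + 39).
So A=3*k + 9 and B=1, with C=k**3 + 65*k**2/12 + 9*k + 13/4.
Set up (3*k + 9)·f(k+1) − (1)·f(k) − (k**3 + 65*k**2/12 + 9*k + 13/4) = 0.
deg f ≤ 2 (via 1,0,3).
Match coefficients ⇒ f(k) = (4*k**2 + 3*k - 3)/12.
So s_k = (B(k−1)f/C)·t_k = ((4*k**2 + 3*k - 3)/(12*k**3 + 65*k**2 + 108*k + 39))·t_k = -3**k*(4*k**2 + 3*k - 3)*factorial(k + 2).
Verify: -3**k*(12*k**3 + 65*k**2 + 108*k + 39)*factorial(k + 2) matches t_k.
Σ_(k=2)^n t_k = s_(n+1) − s_(2) = (-3**(n + 1)*(4*n**2 + 11*n + 4)*factorial(n + 3)) − (-4104), i.e. -12*3**n*n**2*factorial(n + 3) - 33*3**n*n*factorial(n + 3) - 12*3**n*factorial(n + 3) + 4104.

S(n) = -12*3**n*n**2*factorial(n + 3) - 33*3**n*n*factorial(n + 3) - 12*3**n*factorial(n + 3) + 4104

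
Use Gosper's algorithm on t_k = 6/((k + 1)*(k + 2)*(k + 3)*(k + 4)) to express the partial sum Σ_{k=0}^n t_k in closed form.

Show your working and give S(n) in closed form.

t_(k+1)/t_k = (k + 1)/(k + 5).
Take A(k)=k + 1, B(k)=k + 5, C(k)=1.
Key eq: (k + 1)·f(k+1) = (k + 4)·f(k) + (1).
d = 3 from the (1,1,0) case.
Coefficient equations give f(k) = k*(k**2 + 6*k + 11)/18.
So s_k = (B(k−1)f/C)·t_k = (k*(k + 4)*(k**2 + 6*k + 11)/18)·t_k = k*(k**2 + 6*k + 11)/(3*(k + 1)*(k + 2)*(k + 3)).
Δs = 6/(k**4 + 10*k**3 + 35*k**2 + 50*k + 24), as required.
Σ_(k=0)^n t_k = s_(n+1) − s_(0) = ((n**3 + 9*n**2 + 26*n + 18)/(3*(n**3 + 9*n**2 + 26*n + 24))) − (0), i.e. (n**3 + 9*n**2 + 26*n + 18)/(3*(n**3 + 9*n**2 + 26*n + 24)).

S(n) = (n**3 + 9*n**2 + 26*n + 18)/(3*(n**3 + 9*n**2 + 26*n + 24))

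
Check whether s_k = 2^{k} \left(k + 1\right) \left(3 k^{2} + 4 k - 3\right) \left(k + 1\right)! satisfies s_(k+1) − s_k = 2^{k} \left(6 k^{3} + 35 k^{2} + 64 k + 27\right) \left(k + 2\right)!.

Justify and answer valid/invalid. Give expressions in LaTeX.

Invalid: residual - 2^{k} \left(6 k^{3} + 29 k^{2} + 44 k + 19\right) \left(k + 1\right)! ≠ 0.

s_(k+1) = 2**(k + 1)*(k + 2)*(3*k**2 + 10*k + 4)*factorial(k + 2)
s_(k+1) − s_k = 2**k*(6*k**4 + 41*k**3 + 105*k**2 + 111*k + 35)*factorial(k + 1)
(s_(k+1) − s_k) − t_k = -2**k*(6*k**3 + 29*k**2 + 44*k + 19)*factorial(k + 1)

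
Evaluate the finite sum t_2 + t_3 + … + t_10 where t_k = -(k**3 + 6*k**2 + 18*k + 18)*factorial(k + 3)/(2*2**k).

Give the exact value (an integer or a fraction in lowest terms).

Σ = -6214858320

The ratio is (k**4 + 13*k**3 + 69*k**2 + 175*k + 172)/(2*(k**3 + 6*k**2 + 18*k + 18)).
Normal form (A,B,C) = (k/2 + 2, 1, k**3 + 6*k**2 + 18*k + 18).
Key eq: (k/2 + 2)·f(k+1) = (1)·f(k) + (k**3 + 6*k**2 + 18*k + 18).
Degrees (1,0,3) ⇒ d ≤ 2.
A polynomial solution: f(k) = 2*(k**2 + 2*k + 3).
So s_k = (B(k−1)f/C)·t_k = (2*(k**2 + 2*k + 3)/(k**3 + 6*k**2 + 18*k + 18))·t_k = -(k**2 + 2*k + 3)*factorial(k + 3)/2**k.
Δs = -(k**3 + 6*k**2 + 18*k + 18)*factorial(k + 3)/(2*2**k), as required.
Sum = s_(11) − s_(2); s_(11) = -6214858650, s_(2) = -330 ⇒ -6214858320.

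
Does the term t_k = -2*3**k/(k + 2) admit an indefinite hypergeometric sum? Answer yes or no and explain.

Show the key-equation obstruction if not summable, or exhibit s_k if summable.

No — t_k has no hypergeometric antidifference.

r(k) = 3*(k + 2)/(k + 3) after simplifying.
Gosper form: A/B · C(k+1)/C(k) with A=3*k + 6, B=k + 3, C=1.
f must satisfy (3*k + 6)·f(k+1) − (k + 2)·f(k) = 1.
deg f ≤ -1 (via 1,1,0).
d = -1 < 0 ⇒ no nonzero polynomial f; not summable.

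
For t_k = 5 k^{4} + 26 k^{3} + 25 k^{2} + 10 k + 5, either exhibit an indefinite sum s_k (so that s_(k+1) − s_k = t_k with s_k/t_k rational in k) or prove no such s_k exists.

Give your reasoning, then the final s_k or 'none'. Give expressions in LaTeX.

Ratio r(k) = (5*k**4 + 46*k**3 + 133*k**2 + 158*k + 71)/(5*k**4 + 26*k**3 + 25*k**2 + 10*k + 5).
Gosper form: A/B · C(k+1)/C(k) with A=1, B=1, C=k**4 + 26*k**3/5 + 5*k**2 + 2*k + 1.
Need (1)·f(k+1) − (1)·f(k) = k**4 + 26*k**3/5 + 5*k**2 + 2*k + 1.
Degrees (0,0,4) ⇒ d ≤ 5.
Coefficient equations give f(k) = k*(k**4 + 4*k**3 - 3*k**2 - k + 4)/5.
Certificate R = B(k−1)f/C = k*(k**4 + 4*k**3 - 3*k**2 - k + 4)/(5*k**4 + 26*k**3 + 25*k**2 + 10*k + 5) gives s_k = k*(k**4 + 4*k**3 - 3*k**2 - k + 4).
Verify: 5*k**4 + 26*k**3 + 25*k**2 + 10*k + 5 matches t_k.

s_k = k \left(k^{4} + 4 k^{3} - 3 k^{2} - k + 4\right)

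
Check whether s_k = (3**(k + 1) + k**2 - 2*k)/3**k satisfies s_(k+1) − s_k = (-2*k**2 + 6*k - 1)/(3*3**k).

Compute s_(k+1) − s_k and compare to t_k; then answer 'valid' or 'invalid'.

s_(k+1) = (9*3**k + k**2 - 1)/(3*3**k)
s_(k+1) − s_k = (-2*k**2 + 6*k - 1)/(3*3**k)
(s_(k+1) − s_k) − t_k = 0

Valid — Δs_k = t_k.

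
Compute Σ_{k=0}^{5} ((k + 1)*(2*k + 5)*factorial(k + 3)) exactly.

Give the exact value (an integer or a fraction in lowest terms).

Σ = 3991686

r(k) = (k + 2)*(k + 4)*(2*k + 7)/((k + 1)*(2*k + 5)) after simplifying.
Gosper form: A/B · C(k+1)/C(k) with A=k + 4, B=1, C=k**2 + 7*k/2 + 5/2.
Set up (k + 4)·f(k+1) − (1)·f(k) − (k**2 + 7*k/2 + 5/2) = 0.
d = 1 from the (1,0,2) case.
Solving with deg f ≤ 1: f(k) = (2*k - 1)/2.
Then R = B(k−1)f/C = (2*k - 1)/((k + 1)*(2*k + 5)), so s_k = R(k)·t_k = (2*k - 1)*factorial(k + 3).
Verify: (k + 1)*(2*k + 5)*factorial(k + 3) matches t_k.
Telescoping: Σ = s_(6) − s_(0) = 3991680 − (-6) = 3991686.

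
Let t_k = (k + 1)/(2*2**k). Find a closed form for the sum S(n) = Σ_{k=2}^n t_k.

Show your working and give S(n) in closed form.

S(n) = 2**(-n - 1)*(2**(n + 1) - n - 3)

Ratio r(k) = (k + 2)/(2*(k + 1)).
Normal form (A,B,C) = (1/2, 1, k + 1).
Solve (1/2)·f(k+1) − (1)·f(k) = k + 1.
Bound: deg f ≤ 1.
A polynomial solution: f(k) = -2*(k + 2).
R(k) = B(k−1)·f(k)/C(k) = -2*(k + 2)/(k + 1); s_k = R·t_k = (-k - 2)/2**k.
Verify: (k + 1)/(2*2**k) matches t_k.
Evaluate: s_(n+1) = 2**(-n - 1)*(-n - 3); subtract s_(2) = -1 ⇒ S(n) = 2**(-n - 1)*(2**(n + 1) - n - 3).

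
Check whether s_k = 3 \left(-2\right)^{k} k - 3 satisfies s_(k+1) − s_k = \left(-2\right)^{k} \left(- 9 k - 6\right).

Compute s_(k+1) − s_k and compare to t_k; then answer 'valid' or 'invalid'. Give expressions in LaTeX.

Valid: the claim telescopes to t_k.

s_(k+1) = 3*(-2)**(k + 1)*(k + 1) - 3
s_(k+1) − s_k = (-2)**k*(-9*k - 6)
(s_(k+1) − s_k) − t_k = 0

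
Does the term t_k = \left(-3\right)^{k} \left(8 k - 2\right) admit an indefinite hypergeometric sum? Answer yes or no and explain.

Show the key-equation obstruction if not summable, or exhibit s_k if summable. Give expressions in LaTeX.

Step 1: r(k) = 3*(-4*k - 3)/(4*k - 1).
A = -3, B = 1, C = k - 1/4.
Need (-3)·f(k+1) − (1)·f(k) = k - 1/4.
Bound: deg f ≤ 1.
Solve for f: f(k) = -(k - 1)/4 (degree 1 ≤ 1).
R(k) = B(k−1)·f(k)/C(k) = -(k - 1)/(4*k - 1); s_k = R·t_k = 2*(-3)**k*(1 - k).
Δs = (-3)**k*(8*k - 2), as required.

Yes. s_k = 2 \left(-3\right)^{k} \left(1 - k\right).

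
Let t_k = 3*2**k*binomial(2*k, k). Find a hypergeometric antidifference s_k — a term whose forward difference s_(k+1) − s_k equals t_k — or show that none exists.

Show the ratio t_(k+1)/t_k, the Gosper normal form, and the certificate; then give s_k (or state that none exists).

Ratio r(k) = 4*(2*k + 1)/(k + 1).
Gosper form: A/B · C(k+1)/C(k) with A=8*k + 4, B=k + 1, C=1.
Need (8*k + 4)·f(k+1) − (k)·f(k) = 1.
From deg A=1, deg B=1, deg C=0: d=-1.
Bound -1 < 0, so the key equation has no polynomial solution.

none (Gosper's algorithm certifies no s_k)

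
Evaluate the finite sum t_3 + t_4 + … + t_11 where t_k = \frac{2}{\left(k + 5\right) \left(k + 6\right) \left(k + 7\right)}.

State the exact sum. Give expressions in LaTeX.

Σ = 13/1224

t_(k+1)/t_k = (k + 5)/(k + 8).
So A=k + 5 and B=k + 8, with C=1.
Key eq: (k + 5)·f(k+1) = (k + 7)·f(k) + (1).
deg f ≤ 2 (via 1,1,0).
Solving with deg f ≤ 2: f(k) = k*(k + 11)/60.
Get s_k = R·t_k = k*(k + 11)/(30*(k + 5)*(k + 6)) with R(k) = B(k−1)f(k)/C(k) = k*(k + 7)*(k + 11)/60.
Check: Δs_k = 2/(k**3 + 18*k**2 + 107*k + 210). ✓
Sum = s_(12) − s_(3); s_(12) = 23/765, s_(3) = 7/360 ⇒ 13/1224.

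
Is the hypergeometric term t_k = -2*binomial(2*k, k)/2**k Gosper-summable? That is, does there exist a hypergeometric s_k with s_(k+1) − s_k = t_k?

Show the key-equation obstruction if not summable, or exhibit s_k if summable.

No; the degree bound rules out any f.

Compute t_(k+1)/t_k: get (2*k + 1)/(k + 1).
So A=2*k + 1 and B=k + 1, with C=1.
Need (2*k + 1)·f(k+1) − (k)·f(k) = 1.
deg f ≤ -1 (via 1,1,0).
deg f ≤ -1 is impossible — no certificate.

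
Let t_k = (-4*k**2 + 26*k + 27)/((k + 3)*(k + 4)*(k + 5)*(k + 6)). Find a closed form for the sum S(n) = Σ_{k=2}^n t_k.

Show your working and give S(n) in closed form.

S(n) = (-n**3 + 45*n**2 + 61*n - 105)/(15*(n**3 + 15*n**2 + 74*n + 120))

t_(k+1)/t_k = (k + 3)*(26*k - 4*(k + 1)**2 + 53)/((k + 7)*(-4*k**2 + 26*k + 27)).
Gosper form: A/B · C(k+1)/C(k) with A=k + 3, B=k + 7, C=k**2 - 13*k/2 - 27/4.
f must satisfy (k + 3)·f(k+1) − (k + 6)·f(k) = k**2 - 13*k/2 - 27/4.
From deg A=1, deg B=1, deg C=2: d=3.
Coefficient equations give f(k) = -k*(k**2 + 72*k + 62)/60.
R(k) = B(k−1)·f(k)/C(k) = -k*(k + 6)*(k**2 + 72*k + 62)/(15*(4*k**2 - 26*k - 27)); s_k = R·t_k = k*(k**2 + 72*k + 62)/(15*(k + 3)*(k + 4)*(k + 5)).
Check: Δs_k = (-4*k**2 + 26*k + 27)/(k**4 + 18*k**3 + 119*k**2 + 342*k + 360). ✓
Σ_(k=2)^n t_k = s_(n+1) − s_(2) = ((n**3 + 75*n**2 + 209*n + 135)/(15*(n**3 + 15*n**2 + 74*n + 120))) − (2/15), i.e. (-n**3 + 45*n**2 + 61*n - 105)/(15*(n**3 + 15*n**2 + 74*n + 120)).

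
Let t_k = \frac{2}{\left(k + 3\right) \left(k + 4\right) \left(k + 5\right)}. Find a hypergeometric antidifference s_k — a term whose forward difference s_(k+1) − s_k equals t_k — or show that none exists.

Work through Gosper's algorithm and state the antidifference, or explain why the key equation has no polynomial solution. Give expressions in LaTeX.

t_(k+1)/t_k = (k + 3)/(k + 6).
Factor: A=k + 3; B=k + 6; C=1.
Need (k + 3)·f(k+1) − (k + 5)·f(k) = 1.
Bound: deg f ≤ 2.
Solve for f: f(k) = k*(k + 7)/24 (degree 2 ≤ 2).
Certificate R = B(k−1)f/C = k*(k + 5)*(k + 7)/24 gives s_k = k*(k + 7)/(12*(k + 3)*(k + 4)).
Δs = 2/(k**3 + 12*k**2 + 47*k + 60), as required.

s_k = \frac{k \left(k + 7\right)}{12 \left(k + 3\right) \left(k + 4\right)}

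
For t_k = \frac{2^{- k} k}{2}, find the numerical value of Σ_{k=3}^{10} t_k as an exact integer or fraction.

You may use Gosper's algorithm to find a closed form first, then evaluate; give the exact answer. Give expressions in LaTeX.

Step 1: r(k) = (k + 1)/(2*k).
Factor: A=1/2; B=1; C=k.
Set up (1/2)·f(k+1) − (1)·f(k) − (k) = 0.
Bound: deg f ≤ 1.
A polynomial solution: f(k) = -2*(k + 1).
R(k) = B(k−1)·f(k)/C(k) = -2*(k + 1)/k; s_k = R·t_k = (-k - 1)/2**k.
Verify: k/(2*2**k) matches t_k.
Sum = s_(11) − s_(3); s_(11) = -3/512, s_(3) = -1/2 ⇒ 253/512.

Σ = 253/512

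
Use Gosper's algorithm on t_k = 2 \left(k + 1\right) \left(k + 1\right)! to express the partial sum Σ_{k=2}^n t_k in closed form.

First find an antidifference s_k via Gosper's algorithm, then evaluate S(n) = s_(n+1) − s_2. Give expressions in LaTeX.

Step 1: r(k) = (k + 2)**2/(k + 1).
Gosper form: A/B · C(k+1)/C(k) with A=k + 2, B=1, C=k + 1.
f must satisfy (k + 2)·f(k+1) − (1)·f(k) = k + 1.
Bound: deg f ≤ 0.
Solving with deg f ≤ 0: f(k) = 1.
R(k) = B(k−1)·f(k)/C(k) = 1/(k + 1); s_k = R·t_k = 2*factorial(k + 1).
Verify: 2*(k + 1)*factorial(k + 1) matches t_k.
Σ_(k=2)^n t_k = s_(n+1) − s_(2) = (2*factorial(n + 2)) − (12), i.e. 2*factorial(n + 2) - 12.

S(n) = 2 \left(n + 2\right)! - 12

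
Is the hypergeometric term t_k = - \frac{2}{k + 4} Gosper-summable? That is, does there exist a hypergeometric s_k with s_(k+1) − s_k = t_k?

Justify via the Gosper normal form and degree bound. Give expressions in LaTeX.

No — t_k has no hypergeometric antidifference.

Ratio r(k) = (k + 4)/(k + 5).
Gosper form: A/B · C(k+1)/C(k) with A=k + 4, B=k + 5, C=1.
f must satisfy (k + 4)·f(k+1) − (k + 4)·f(k) = 1.
d = 0 from the (1,1,0) case.
Write f(k) = c0. Then LHS − RHS = -1, requiring -1 = 0: contradictory. No certificate.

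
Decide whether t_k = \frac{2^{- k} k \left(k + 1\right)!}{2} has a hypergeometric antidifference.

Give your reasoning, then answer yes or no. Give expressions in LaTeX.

The ratio is (k + 1)*(k + 2)/(2*k).
Factor: A=k/2 + 1; B=1; C=k.
f must satisfy (k/2 + 1)·f(k+1) − (1)·f(k) = k.
From deg A=1, deg B=0, deg C=1: d=0.
Solve for f: f(k) = 2 (degree 0 ≤ 0).
Get s_k = R·t_k = factorial(k + 1)/2**k with R(k) = B(k−1)f(k)/C(k) = 2/k.
Δs = k*factorial(k + 1)/(2*2**k), as required.

Yes. s_k = 2^{- k} \left(k + 1\right)!.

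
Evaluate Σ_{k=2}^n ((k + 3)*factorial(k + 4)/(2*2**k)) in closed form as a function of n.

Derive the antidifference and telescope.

S(n) = -180 + factorial(n + 5)/(2*2**n)

r(k) = (k + 4)*(k + 5)/(2*(k + 3)) after simplifying.
Take A(k)=k/2 + 5/2, B(k)=1, C(k)=k + 3.
Set up (k/2 + 5/2)·f(k+1) − (1)·f(k) − (k + 3) = 0.
Bound: deg f ≤ 0.
Solve for f: f(k) = 2 (degree 0 ≤ 0).
Then R = B(k−1)f/C = 2/(k + 3), so s_k = R(k)·t_k = factorial(k + 4)/2**k.
s_(k+1) − s_k = (k + 3)*factorial(k + 4)/(2*2**k) = t_k.
Telescope: S(n) = s_(n+1) − s_(2) = 2**(-n - 1)*factorial(n + 5) − (180) = -180 + factorial(n + 5)/(2*2**n).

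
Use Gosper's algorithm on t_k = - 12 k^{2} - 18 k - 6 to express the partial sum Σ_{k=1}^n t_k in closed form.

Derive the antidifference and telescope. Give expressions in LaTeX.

S(n) = n \left(- 4 n^{2} - 15 n - 17\right)

r(k) = (2*k**2 + 7*k + 6)/(2*k**2 + 3*k + 1) after simplifying.
A = 1, B = 1, C = k**2 + 3*k/2 + 1/2.
Key eq: (1)·f(k+1) = (1)·f(k) + (k**2 + 3*k/2 + 1/2).
d = 3 from the (0,0,2) case.
A polynomial solution: f(k) = k*(k + 1)*(4*k - 1)/12.
Get s_k = R·t_k = k*(-4*k**2 - 3*k + 1) with R(k) = B(k−1)f(k)/C(k) = k*(4*k - 1)/(6*(2*k + 1)).
Verify: -12*k**2 - 18*k - 6 matches t_k.
Σ_(k=1)^n t_k = s_(n+1) − s_(1) = (-4*n**3 - 15*n**2 - 17*n - 6) − (-6), i.e. n*(-4*n**2 - 15*n - 17).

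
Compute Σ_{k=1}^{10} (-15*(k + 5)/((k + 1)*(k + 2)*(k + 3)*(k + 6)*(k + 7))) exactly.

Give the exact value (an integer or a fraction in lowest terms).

Ratio r(k) = (k + 1)*(k + 6)**2/((k + 4)*(k + 5)*(k + 8)).
Factor: A=k + 1; B=k + 8; C=k**3 + 14*k**2 + 65*k + 100.
f must satisfy (k + 1)·f(k+1) − (k + 7)·f(k) = k**3 + 14*k**2 + 65*k + 100.
deg f ≤ 6 (via 1,1,3).
Match coefficients ⇒ f(k) = k*(k + 3)*(k + 4)**2*(k + 5)**2/36.
So s_k = (B(k−1)f/C)·t_k = (k*(k + 3)*(k + 4)*(k + 7)/36)·t_k = 5*k*(-k**2 - 9*k - 20)/(12*(k**3 + 9*k**2 + 20*k + 12)).
Δs = 15*(-k - 5)/(k**5 + 19*k**4 + 131*k**3 + 401*k**2 + 540*k + 252), as required.
Σ_(k=1)^(10) t_k = s_(11) − s_(1) = -275/663 − (-25/84) = -725/6188.

Σ = -725/6188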